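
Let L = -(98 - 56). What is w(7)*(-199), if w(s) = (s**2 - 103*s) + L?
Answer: 142086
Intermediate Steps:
L = -42 (L = -1*42 = -42)
w(s) = -42 + s**2 - 103*s (w(s) = (s**2 - 103*s) - 42 = -42 + s**2 - 103*s)
w(7)*(-199) = (-42 + 7**2 - 103*7)*(-199) = (-42 + 49 - 721)*(-199) = -714*(-199) = 142086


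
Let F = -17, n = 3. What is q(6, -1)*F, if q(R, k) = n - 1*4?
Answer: 17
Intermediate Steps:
q(R, k) = -1 (q(R, k) = 3 - 1*4 = 3 - 4 = -1)
q(6, -1)*F = -1*(-17) = 17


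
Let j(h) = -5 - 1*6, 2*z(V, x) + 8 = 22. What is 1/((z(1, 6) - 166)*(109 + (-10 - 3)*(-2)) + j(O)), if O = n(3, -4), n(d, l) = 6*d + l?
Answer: -1/21476 ≈ -4.6564e-5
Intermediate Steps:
z(V, x) = 7 (z(V, x) = -4 + (½)*22 = -4 + 11 = 7)
n(d, l) = l + 6*d
O = 14 (O = -4 + 6*3 = -4 + 18 = 14)
j(h) = -11 (j(h) = -5 - 6 = -11)
1/((z(1, 6) - 166)*(109 + (-10 - 3)*(-2)) + j(O)) = 1/((7 - 166)*(109 + (-10 - 3)*(-2)) - 11) = 1/(-159*(109 - 13*(-2)) - 11) = 1/(-159*(109 + 26) - 11) = 1/(-159*135 - 11) = 1/(-21465 - 11) = 1/(-21476) = -1/21476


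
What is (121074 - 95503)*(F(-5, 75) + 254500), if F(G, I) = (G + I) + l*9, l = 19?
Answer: 6513982111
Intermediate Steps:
F(G, I) = 171 + G + I (F(G, I) = (G + I) + 19*9 = (G + I) + 171 = 171 + G + I)
(121074 - 95503)*(F(-5, 75) + 254500) = (121074 - 95503)*((171 - 5 + 75) + 254500) = 25571*(241 + 254500) = 25571*254741 = 6513982111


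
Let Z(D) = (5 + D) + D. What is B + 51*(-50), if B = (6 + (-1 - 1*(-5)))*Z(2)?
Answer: -2460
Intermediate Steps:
Z(D) = 5 + 2*D
B = 90 (B = (6 + (-1 - 1*(-5)))*(5 + 2*2) = (6 + (-1 + 5))*(5 + 4) = (6 + 4)*9 = 10*9 = 90)
B + 51*(-50) = 90 + 51*(-50) = 90 - 2550 = -2460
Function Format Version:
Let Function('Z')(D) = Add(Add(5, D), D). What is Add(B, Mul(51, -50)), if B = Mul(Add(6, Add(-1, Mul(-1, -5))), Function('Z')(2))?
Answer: -2460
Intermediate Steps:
Function('Z')(D) = Add(5, Mul(2, D))
B = 90 (B = Mul(Add(6, Add(-1, Mul(-1, -5))), Add(5, Mul(2, 2))) = Mul(Add(6, Add(-1, 5)), Add(5, 4)) = Mul(Add(6, 4), 9) = Mul(10, 9) = 90)
Add(B, Mul(51, -50)) = Add(90, Mul(51, -50)) = Add(90, -2550) = -2460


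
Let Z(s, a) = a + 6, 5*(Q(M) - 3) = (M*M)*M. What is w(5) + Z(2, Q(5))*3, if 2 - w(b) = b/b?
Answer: 103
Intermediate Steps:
Q(M) = 3 + M³/5 (Q(M) = 3 + ((M*M)*M)/5 = 3 + (M²*M)/5 = 3 + M³/5)
w(b) = 1 (w(b) = 2 - b/b = 2 - 1*1 = 2 - 1 = 1)
Z(s, a) = 6 + a
w(5) + Z(2, Q(5))*3 = 1 + (6 + (3 + (⅕)*5³))*3 = 1 + (6 + (3 + (⅕)*125))*3 = 1 + (6 + (3 + 25))*3 = 1 + (6 + 28)*3 = 1 + 34*3 = 1 + 102 = 103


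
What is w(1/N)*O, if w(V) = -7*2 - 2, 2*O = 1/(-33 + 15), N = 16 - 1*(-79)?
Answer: 4/9 ≈ 0.44444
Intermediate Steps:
N = 95 (N = 16 + 79 = 95)
O = -1/36 (O = 1/(2*(-33 + 15)) = (½)/(-18) = (½)*(-1/18) = -1/36 ≈ -0.027778)
w(V) = -16 (w(V) = -14 - 2 = -16)
w(1/N)*O = -16*(-1/36) = 4/9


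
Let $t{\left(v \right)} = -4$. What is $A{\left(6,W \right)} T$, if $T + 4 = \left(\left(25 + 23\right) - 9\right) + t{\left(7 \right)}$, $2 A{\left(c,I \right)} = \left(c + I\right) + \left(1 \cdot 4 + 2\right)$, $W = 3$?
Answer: $\frac{465}{2} \approx 232.5$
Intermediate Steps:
$A{\left(c,I \right)} = 3 + \frac{I}{2} + \frac{c}{2}$ ($A{\left(c,I \right)} = \frac{\left(c + I\right) + \left(1 \cdot 4 + 2\right)}{2} = \frac{\left(I + c\right) + \left(4 + 2\right)}{2} = \frac{\left(I + c\right) + 6}{2} = \frac{6 + I + c}{2} = 3 + \frac{I}{2} + \frac{c}{2}$)
$T = 31$ ($T = -4 + \left(\left(\left(25 + 23\right) - 9\right) - 4\right) = -4 + \left(\left(48 - 9\right) - 4\right) = -4 + \left(39 - 4\right) = -4 + 35 = 31$)
$A{\left(6,W \right)} T = \left(3 + \frac{1}{2} \cdot 3 + \frac{1}{2} \cdot 6\right) 31 = \left(3 + \frac{3}{2} + 3\right) 31 = \frac{15}{2} \cdot 31 = \frac{465}{2}$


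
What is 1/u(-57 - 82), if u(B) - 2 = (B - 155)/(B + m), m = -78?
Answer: 31/104 ≈ 0.29808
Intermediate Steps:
u(B) = 2 + (-155 + B)/(-78 + B) (u(B) = 2 + (B - 155)/(B - 78) = 2 + (-155 + B)/(-78 + B))
1/u(-57 - 82) = 1/((-311 + 3*(-57 - 82))/(-78 + (-57 - 82))) = 1/((-311 + 3*(-139))/(-78 - 139)) = 1/((-311 - 417)/(-217)) = 1/(-1/217*(-728)) = 1/(104/31) = 31/104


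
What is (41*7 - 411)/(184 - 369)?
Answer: 124/185 ≈ 0.67027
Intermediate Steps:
(41*7 - 411)/(184 - 369) = (287 - 411)/(-185) = -124*(-1/185) = 124/185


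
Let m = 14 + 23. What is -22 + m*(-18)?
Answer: -688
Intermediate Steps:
m = 37
-22 + m*(-18) = -22 + 37*(-18) = -22 - 666 = -688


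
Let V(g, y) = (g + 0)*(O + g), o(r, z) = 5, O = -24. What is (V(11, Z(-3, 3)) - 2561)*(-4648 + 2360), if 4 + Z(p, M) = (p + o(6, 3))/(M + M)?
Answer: 6186752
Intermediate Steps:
Z(p, M) = -4 + (5 + p)/(2*M) (Z(p, M) = -4 + (p + 5)/(M + M) = -4 + (5 + p)/((2*M)) = -4 + (5 + p)*(1/(2*M)) = -4 + (5 + p)/(2*M))
V(g, y) = g*(-24 + g) (V(g, y) = (g + 0)*(-24 + g) = g*(-24 + g))
(V(11, Z(-3, 3)) - 2561)*(-4648 + 2360) = (11*(-24 + 11) - 2561)*(-4648 + 2360) = (11*(-13) - 2561)*(-2288) = (-143 - 2561)*(-2288) = -2704*(-2288) = 6186752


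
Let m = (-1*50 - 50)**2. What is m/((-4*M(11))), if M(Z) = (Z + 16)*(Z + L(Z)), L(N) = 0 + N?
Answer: -1250/297 ≈ -4.2088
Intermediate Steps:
m = 10000 (m = (-50 - 50)**2 = (-100)**2 = 10000)
L(N) = N
M(Z) = 2*Z*(16 + Z) (M(Z) = (Z + 16)*(Z + Z) = (16 + Z)*(2*Z) = 2*Z*(16 + Z))
m/((-4*M(11))) = 10000/((-8*11*(16 + 11))) = 10000/((-8*11*27)) = 10000/((-4*594)) = 10000/(-2376) = 10000*(-1/2376) = -1250/297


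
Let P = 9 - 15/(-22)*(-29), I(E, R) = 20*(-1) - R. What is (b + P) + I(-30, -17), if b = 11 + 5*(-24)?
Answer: -2701/22 ≈ -122.77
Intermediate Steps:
I(E, R) = -20 - R
b = -109 (b = 11 - 120 = -109)
P = -237/22 (P = 9 - 15*(-1/22)*(-29) = 9 + (15/22)*(-29) = 9 - 435/22 = -237/22 ≈ -10.773)
(b + P) + I(-30, -17) = (-109 - 237/22) + (-20 - 1*(-17)) = -2635/22 + (-20 + 17) = -2635/22 - 3 = -2701/22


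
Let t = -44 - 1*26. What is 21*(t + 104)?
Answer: 714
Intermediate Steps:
t = -70 (t = -44 - 26 = -70)
21*(t + 104) = 21*(-70 + 104) = 21*34 = 714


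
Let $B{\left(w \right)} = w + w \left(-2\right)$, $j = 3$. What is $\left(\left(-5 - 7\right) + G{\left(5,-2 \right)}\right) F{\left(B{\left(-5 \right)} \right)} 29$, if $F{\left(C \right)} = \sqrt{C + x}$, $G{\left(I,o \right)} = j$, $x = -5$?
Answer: $0$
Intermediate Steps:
$G{\left(I,o \right)} = 3$
$B{\left(w \right)} = - w$ ($B{\left(w \right)} = w - 2 w = - w$)
$F{\left(C \right)} = \sqrt{-5 + C}$ ($F{\left(C \right)} = \sqrt{C - 5} = \sqrt{-5 + C}$)
$\left(\left(-5 - 7\right) + G{\left(5,-2 \right)}\right) F{\left(B{\left(-5 \right)} \right)} 29 = \left(\left(-5 - 7\right) + 3\right) \sqrt{-5 - -5} \cdot 29 = \left(-12 + 3\right) \sqrt{-5 + 5} \cdot 29 = - 9 \sqrt{0} \cdot 29 = \left(-9\right) 0 \cdot 29 = 0 \cdot 29 = 0$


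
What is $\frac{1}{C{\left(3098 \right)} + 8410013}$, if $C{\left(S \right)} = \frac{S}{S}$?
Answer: $\frac{1}{8410014} \approx 1.1891 \cdot 10^{-7}$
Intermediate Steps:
$C{\left(S \right)} = 1$
$\frac{1}{C{\left(3098 \right)} + 8410013} = \frac{1}{1 + 8410013} = \frac{1}{8410014}$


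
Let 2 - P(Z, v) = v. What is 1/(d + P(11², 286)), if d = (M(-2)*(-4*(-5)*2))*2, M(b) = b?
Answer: -1/444 ≈ -0.0022523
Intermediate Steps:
P(Z, v) = 2 - v
d = -160 (d = -2*(-4*(-5))*2*2 = -40*2*2 = -2*40*2 = -80*2 = -160)
1/(d + P(11², 286)) = 1/(-160 + (2 - 1*286)) = 1/(-160 + (2 - 286)) = 1/(-160 - 284) = 1/(-444) = -1/444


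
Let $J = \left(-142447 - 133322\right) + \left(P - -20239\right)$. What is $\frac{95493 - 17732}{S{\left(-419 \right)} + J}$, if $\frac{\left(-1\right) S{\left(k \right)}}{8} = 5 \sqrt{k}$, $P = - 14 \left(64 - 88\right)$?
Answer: $- \frac{9922070317}{32562324018} + \frac{777610 i \sqrt{419}}{16281162009} \approx -0.30471 + 0.00097765 i$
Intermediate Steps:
$P = 336$ ($P = \left(-14\right) \left(-24\right) = 336$)
$S{\left(k \right)} = - 40 \sqrt{k}$ ($S{\left(k \right)} = - 8 \cdot 5 \sqrt{k} = - 40 \sqrt{k}$)
$J = -255194$ ($J = \left(-142447 - 133322\right) + \left(336 - -20239\right) = -275769 + \left(336 + 20239\right) = -275769 + 20575 = -255194$)
$\frac{95493 - 17732}{S{\left(-419 \right)} + J} = \frac{95493 - 17732}{- 40 \sqrt{-419} - 255194} = \frac{77761}{- 40 i \sqrt{419} - 255194} = \frac{77761}{-255194 - 40 i \sqrt{419}}$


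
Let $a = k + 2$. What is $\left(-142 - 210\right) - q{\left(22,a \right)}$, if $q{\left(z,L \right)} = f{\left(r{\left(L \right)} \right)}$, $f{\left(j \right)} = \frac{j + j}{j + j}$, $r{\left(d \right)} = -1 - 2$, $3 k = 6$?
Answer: $-353$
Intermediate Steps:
$k = 2$ ($k = \frac{1}{3} \cdot 6 = 2$)
$r{\left(d \right)} = -3$ ($r{\left(d \right)} = -1 - 2 = -3$)
$f{\left(j \right)} = 1$ ($f{\left(j \right)} = \frac{2 j}{2 j} = 2 j \frac{1}{2 j} = 1$)
$a = 4$ ($a = 2 + 2 = 4$)
$q{\left(z,L \right)} = 1$
$\left(-142 - 210\right) - q{\left(22,a \right)} = \left(-142 - 210\right) - 1 = -352 - 1 = -353$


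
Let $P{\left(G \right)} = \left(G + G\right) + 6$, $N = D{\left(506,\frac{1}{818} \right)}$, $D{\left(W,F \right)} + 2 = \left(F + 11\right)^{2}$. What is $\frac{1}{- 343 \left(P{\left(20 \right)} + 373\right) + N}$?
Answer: $- \frac{669124}{96084850155} \approx -6.9639 \cdot 10^{-6}$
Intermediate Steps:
$D{\left(W,F \right)} = -2 + \left(11 + F\right)^{2}$ ($D{\left(W,F \right)} = -2 + \left(F + 11\right)^{2} = -2 + \left(11 + F\right)^{2}$)
$N = \frac{79643753}{669124}$ ($N = -2 + \left(11 + \frac{1}{818}\right)^{2} = -2 + \left(\frac{8999}{818}\right)^{2} = -2 + \frac{80982001}{669124} = \frac{79643753}{669124} \approx 119.03$)
$P{\left(G \right)} = 6 + 2 G$ ($P{\left(G \right)} = 2 G + 6 = 6 + 2 G$)
$\frac{1}{- 343 \left(P{\left(20 \right)} + 373\right) + N} = \frac{1}{- 343 \left(\left(6 + 2 \cdot 20\right) + 373\right) + \frac{79643753}{669124}} = \frac{1}{- 343 \left(\left(6 + 40\right) + 373\right) + \frac{79643753}{669124}} = \frac{1}{- 343 \left(46 + 373\right) + \frac{79643753}{669124}} = \frac{1}{\left(-343\right) 419 + \frac{79643753}{669124}} = \frac{1}{-143717 + \frac{79643753}{669124}} = \frac{1}{- \frac{96084850155}{669124}} = - \frac{669124}{96084850155}$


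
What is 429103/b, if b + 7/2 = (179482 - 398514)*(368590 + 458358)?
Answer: -858206/362256148679 ≈ -2.3691e-6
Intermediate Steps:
b = -362256148679/2 (b = -7/2 + (179482 - 398514)*(368590 + 458358) = -7/2 - 219032*826948 = -7/2 - 181128074336 = -362256148679/2 ≈ -1.8113e+11)
429103/b = 429103/(-362256148679/2) = 429103*(-2/362256148679) = -858206/362256148679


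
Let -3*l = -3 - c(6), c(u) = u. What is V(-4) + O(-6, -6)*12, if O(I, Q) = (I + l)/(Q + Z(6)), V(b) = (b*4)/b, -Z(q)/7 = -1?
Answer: -32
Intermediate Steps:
Z(q) = 7 (Z(q) = -7*(-1) = 7)
l = 3 (l = -(-3 - 1*6)/3 = -(-3 - 6)/3 = -1/3*(-9) = 3)
V(b) = 4 (V(b) = (4*b)/b = 4)
O(I, Q) = (3 + I)/(7 + Q) (O(I, Q) = (I + 3)/(Q + 7) = (3 + I)/(7 + Q))
V(-4) + O(-6, -6)*12 = 4 + ((3 - 6)/(7 - 6))*12 = 4 + (-3/1)*12 = 4 + (1*(-3))*12 = 4 - 3*12 = 4 - 36 = -32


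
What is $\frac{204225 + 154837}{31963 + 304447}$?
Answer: $\frac{179531}{168205} \approx 1.0673$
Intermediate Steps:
$\frac{204225 + 154837}{31963 + 304447} = \frac{359062}{336410} = 359062 \cdot \frac{1}{336410} = \frac{179531}{168205}$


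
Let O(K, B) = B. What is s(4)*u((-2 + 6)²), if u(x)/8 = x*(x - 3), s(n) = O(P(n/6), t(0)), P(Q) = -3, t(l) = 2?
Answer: 3328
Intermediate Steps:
s(n) = 2
u(x) = 8*x*(-3 + x) (u(x) = 8*(x*(x - 3)) = 8*(x*(-3 + x)) = 8*x*(-3 + x))
s(4)*u((-2 + 6)²) = 2*(8*(-2 + 6)²*(-3 + (-2 + 6)²)) = 2*(8*4²*(-3 + 4²)) = 2*(8*16*(-3 + 16)) = 2*(8*16*13) = 2*1664 = 3328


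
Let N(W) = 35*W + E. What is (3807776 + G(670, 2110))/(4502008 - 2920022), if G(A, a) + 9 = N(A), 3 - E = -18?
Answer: 1915619/790993 ≈ 2.4218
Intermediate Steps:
E = 21 (E = 3 - 1*(-18) = 3 + 18 = 21)
N(W) = 21 + 35*W (N(W) = 35*W + 21 = 21 + 35*W)
G(A, a) = 12 + 35*A (G(A, a) = -9 + (21 + 35*A) = 12 + 35*A)
(3807776 + G(670, 2110))/(4502008 - 2920022) = (3807776 + (12 + 35*670))/(4502008 - 2920022) = (3807776 + (12 + 23450))/1581986 = (3807776 + 23462)*(1/1581986) = 3831238*(1/1581986) = 1915619/790993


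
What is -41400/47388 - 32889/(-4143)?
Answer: 38528437/5453569 ≈ 7.0648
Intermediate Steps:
-41400/47388 - 32889/(-4143) = -41400*1/47388 - 32889*(-1/4143) = -3450/3949 + 10963/1381 = 38528437/5453569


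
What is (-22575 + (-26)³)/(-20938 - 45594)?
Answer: 40151/66532 ≈ 0.60348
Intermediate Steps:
(-22575 + (-26)³)/(-20938 - 45594) = (-22575 - 17576)/(-66532) = -40151*(-1/66532) = 40151/66532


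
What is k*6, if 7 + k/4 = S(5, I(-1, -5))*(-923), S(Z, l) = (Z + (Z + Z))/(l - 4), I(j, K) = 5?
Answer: -332448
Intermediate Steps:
S(Z, l) = 3*Z/(-4 + l) (S(Z, l) = (Z + 2*Z)/(-4 + l) = (3*Z)/(-4 + l) = 3*Z/(-4 + l))
k = -55408 (k = -28 + 4*((3*5/(-4 + 5))*(-923)) = -28 + 4*((3*5/1)*(-923)) = -28 + 4*((3*5*1)*(-923)) = -28 + 4*(15*(-923)) = -28 + 4*(-13845) = -28 - 55380 = -55408)
k*6 = -55408*6 = -332448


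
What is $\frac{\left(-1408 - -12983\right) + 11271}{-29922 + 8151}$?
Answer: $- \frac{22846}{21771} \approx -1.0494$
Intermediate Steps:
$\frac{\left(-1408 - -12983\right) + 11271}{-29922 + 8151} = \frac{\left(-1408 + 12983\right) + 11271}{-21771} = \left(11575 + 11271\right) \left(- \frac{1}{21771}\right) = 22846 \left(- \frac{1}{21771}\right) = - \frac{22846}{21771}$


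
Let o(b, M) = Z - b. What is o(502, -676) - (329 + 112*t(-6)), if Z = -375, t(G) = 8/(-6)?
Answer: -3170/3 ≈ -1056.7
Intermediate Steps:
t(G) = -4/3 (t(G) = 8*(-1/6) = -4/3)
o(b, M) = -375 - b
o(502, -676) - (329 + 112*t(-6)) = (-375 - 1*502) - (329 + 112*(-4/3)) = (-375 - 502) - (329 - 448/3) = -877 - 1*539/3 = -877 - 539/3 = -3170/3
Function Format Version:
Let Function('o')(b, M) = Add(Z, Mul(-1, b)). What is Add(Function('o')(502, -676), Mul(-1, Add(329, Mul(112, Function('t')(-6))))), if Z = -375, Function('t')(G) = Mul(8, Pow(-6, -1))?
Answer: Rational(-3170, 3) ≈ -1056.7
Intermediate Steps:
Function('t')(G) = Rational(-4, 3) (Function('t')(G) = Mul(8, Rational(-1, 6)) = Rational(-4, 3))
Function('o')(b, M) = Add(-375, Mul(-1, b))
Add(Function('o')(502, -676), Mul(-1, Add(329, Mul(112, Function('t')(-6))))) = Add(Add(-375, Mul(-1, 502)), Mul(-1, Add(329, Mul(112, Rational(-4, 3))))) = Add(Add(-375, -502), Mul(-1, Add(329, Rational(-448, 3)))) = Add(-877, Mul(-1, Rational(539, 3))) = Add(-877, Rational(-539, 3)) = Rational(-3170, 3)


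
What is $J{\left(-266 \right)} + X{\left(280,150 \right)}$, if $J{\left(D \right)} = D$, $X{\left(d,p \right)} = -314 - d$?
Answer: $-860$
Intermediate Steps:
$J{\left(-266 \right)} + X{\left(280,150 \right)} = -266 - 594 = -860$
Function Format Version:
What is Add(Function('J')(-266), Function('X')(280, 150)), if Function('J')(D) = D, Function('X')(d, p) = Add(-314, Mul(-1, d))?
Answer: -860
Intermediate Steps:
Add(Function('J')(-266), Function('X')(280, 150)) = Add(-266, Add(-314, Mul(-1, 280))) = Add(-266, Add(-314, -280)) = Add(-266, -594) = -860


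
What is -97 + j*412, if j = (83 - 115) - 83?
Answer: -47477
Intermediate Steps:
j = -115 (j = -32 - 83 = -115)
-97 + j*412 = -97 - 115*412 = -97 - 47380 = -47477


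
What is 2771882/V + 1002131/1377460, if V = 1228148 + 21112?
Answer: 253503937639/86040283980 ≈ 2.9463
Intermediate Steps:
V = 1249260
2771882/V + 1002131/1377460 = 2771882/1249260 + 1002131/1377460 = 2771882*(1/1249260) + 1002131*(1/1377460) = 1385941/624630 + 1002131/1377460 = 253503937639/86040283980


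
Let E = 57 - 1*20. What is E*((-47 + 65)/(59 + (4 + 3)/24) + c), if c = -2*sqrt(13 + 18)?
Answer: 15984/1423 - 74*sqrt(31) ≈ -400.78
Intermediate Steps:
c = -2*sqrt(31) ≈ -11.136
E = 37 (E = 57 - 20 = 37)
E*((-47 + 65)/(59 + (4 + 3)/24) + c) = 37*((-47 + 65)/(59 + (4 + 3)/24) - 2*sqrt(31)) = 37*(18/(59 + 7*(1/24)) - 2*sqrt(31)) = 37*(18/(59 + 7/24) - 2*sqrt(31)) = 37*(18/(1423/24) - 2*sqrt(31)) = 37*(18*(24/1423) - 2*sqrt(31)) = 37*(432/1423 - 2*sqrt(31)) = 15984/1423 - 74*sqrt(31)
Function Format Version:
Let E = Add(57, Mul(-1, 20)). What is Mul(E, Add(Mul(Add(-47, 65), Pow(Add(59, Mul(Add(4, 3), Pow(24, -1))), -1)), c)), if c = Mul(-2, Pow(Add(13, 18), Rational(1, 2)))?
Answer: Add(Rational(15984, 1423), Mul(-74, Pow(31, Rational(1, 2)))) ≈ -400.78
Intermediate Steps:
c = Mul(-2, Pow(31, Rational(1, 2))) ≈ -11.136
E = 37 (E = Add(57, -20) = 37)
Mul(E, Add(Mul(Add(-47, 65), Pow(Add(59, Mul(Add(4, 3), Pow(24, -1))), -1)), c)) = Mul(37, Add(Mul(Add(-47, 65), Pow(Add(59, Mul(Add(4, 3), Pow(24, -1))), -1)), Mul(-2, Pow(31, Rational(1, 2))))) = Mul(37, Add(Mul(18, Pow(Add(59, Mul(7, Rational(1, 24))), -1)), Mul(-2, Pow(31, Rational(1, 2))))) = Mul(37, Add(Mul(18, Pow(Add(59, Rational(7, 24)), -1)), Mul(-2, Pow(31, Rational(1, 2))))) = Mul(37, Add(Mul(18, Pow(Rational(1423, 24), -1)), Mul(-2, Pow(31, Rational(1, 2))))) = Mul(37, Add(Mul(18, Rational(24, 1423)), Mul(-2, Pow(31, Rational(1, 2))))) = Mul(37, Add(Rational(432, 1423), Mul(-2, Pow(31, Rational(1, 2))))) = Add(Rational(15984, 1423), Mul(-74, Pow(31, Rational(1, 2))))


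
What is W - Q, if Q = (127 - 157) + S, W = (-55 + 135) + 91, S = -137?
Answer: 338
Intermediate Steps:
W = 171 (W = 80 + 91 = 171)
Q = -167 (Q = (127 - 157) - 137 = -30 - 137 = -167)
W - Q = 171 - 1*(-167) = 171 + 167 = 338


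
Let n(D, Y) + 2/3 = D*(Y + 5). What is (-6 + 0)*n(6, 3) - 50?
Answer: -334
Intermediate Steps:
n(D, Y) = -⅔ + D*(5 + Y) (n(D, Y) = -⅔ + D*(Y + 5) = -⅔ + D*(5 + Y))
(-6 + 0)*n(6, 3) - 50 = (-6 + 0)*(-⅔ + 5*6 + 6*3) - 50 = -6*(-⅔ + 30 + 18) - 50 = -6*142/3 - 50 = -284 - 50 = -334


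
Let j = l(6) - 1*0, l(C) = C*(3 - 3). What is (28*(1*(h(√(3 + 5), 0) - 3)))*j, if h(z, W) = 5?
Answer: 0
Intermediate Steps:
l(C) = 0 (l(C) = C*0 = 0)
j = 0 (j = 0 - 1*0 = 0 + 0 = 0)
(28*(1*(h(√(3 + 5), 0) - 3)))*j = (28*(1*(5 - 3)))*0 = (28*(1*2))*0 = (28*2)*0 = 56*0 = 0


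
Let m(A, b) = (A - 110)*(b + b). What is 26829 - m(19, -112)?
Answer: 6445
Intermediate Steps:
m(A, b) = 2*b*(-110 + A) (m(A, b) = (-110 + A)*(2*b) = 2*b*(-110 + A))
26829 - m(19, -112) = 26829 - 2*(-112)*(-110 + 19) = 26829 - 2*(-112)*(-91) = 26829 - 1*20384 = 26829 - 20384 = 6445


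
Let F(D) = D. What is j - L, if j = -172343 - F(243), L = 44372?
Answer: -216958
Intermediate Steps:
j = -172586 (j = -172343 - 1*243 = -172343 - 243 = -172586)
j - L = -172586 - 1*44372 = -172586 - 44372 = -216958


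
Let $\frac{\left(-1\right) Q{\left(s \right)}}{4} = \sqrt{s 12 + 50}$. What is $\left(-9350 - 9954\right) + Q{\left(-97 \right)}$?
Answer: $-19304 - 4 i \sqrt{1114} \approx -19304.0 - 133.51 i$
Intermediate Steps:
$Q{\left(s \right)} = - 4 \sqrt{50 + 12 s}$ ($Q{\left(s \right)} = - 4 \sqrt{s 12 + 50} = - 4 \sqrt{12 s + 50} = - 4 \sqrt{50 + 12 s}$)
$\left(-9350 - 9954\right) + Q{\left(-97 \right)} = \left(-9350 - 9954\right) - 4 \sqrt{50 + 12 \left(-97\right)} = -19304 - 4 \sqrt{50 - 1164} = -19304 - 4 \sqrt{-1114} = -19304 - 4 i \sqrt{1114}$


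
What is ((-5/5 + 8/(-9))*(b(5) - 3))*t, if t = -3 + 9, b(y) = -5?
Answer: 272/3 ≈ 90.667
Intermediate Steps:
t = 6
((-5/5 + 8/(-9))*(b(5) - 3))*t = ((-5/5 + 8/(-9))*(-5 - 3))*6 = ((-5*1/5 + 8*(-1/9))*(-8))*6 = ((-1 - 8/9)*(-8))*6 = -17/9*(-8)*6 = (136/9)*6 = 272/3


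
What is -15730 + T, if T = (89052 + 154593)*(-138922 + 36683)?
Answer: -24910036885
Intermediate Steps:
T = -24910021155 (T = 243645*(-102239) = -24910021155)
-15730 + T = -15730 - 24910021155 = -24910036885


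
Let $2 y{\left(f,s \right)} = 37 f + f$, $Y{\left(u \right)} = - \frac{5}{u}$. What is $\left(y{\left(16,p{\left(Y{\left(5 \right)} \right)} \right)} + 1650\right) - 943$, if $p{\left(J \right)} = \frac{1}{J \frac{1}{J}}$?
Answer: $1011$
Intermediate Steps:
$p{\left(J \right)} = 1$ ($p{\left(J \right)} = 1^{-1} = 1$)
$y{\left(f,s \right)} = 19 f$ ($y{\left(f,s \right)} = \frac{37 f + f}{2} = \frac{38 f}{2} = 19 f$)
$\left(y{\left(16,p{\left(Y{\left(5 \right)} \right)} \right)} + 1650\right) - 943 = \left(19 \cdot 16 + 1650\right) - 943 = \left(304 + 1650\right) - 943 = 1954 - 943 = 1011$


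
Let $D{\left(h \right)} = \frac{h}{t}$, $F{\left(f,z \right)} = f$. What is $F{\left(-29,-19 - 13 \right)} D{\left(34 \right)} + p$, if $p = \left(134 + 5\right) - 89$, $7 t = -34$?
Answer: $253$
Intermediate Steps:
$t = - \frac{34}{7}$ ($t = \frac{1}{7} \left(-34\right) = - \frac{34}{7} \approx -4.8571$)
$p = 50$ ($p = 139 - 89 = 50$)
$D{\left(h \right)} = - \frac{7 h}{34}$ ($D{\left(h \right)} = \frac{h}{- \frac{34}{7}} = h \left(- \frac{7}{34}\right) = - \frac{7 h}{34}$)
$F{\left(-29,-19 - 13 \right)} D{\left(34 \right)} + p = - 29 \left(\left(- \frac{7}{34}\right) 34\right) + 50 = \left(-29\right) \left(-7\right) + 50 = 203 + 50 = 253$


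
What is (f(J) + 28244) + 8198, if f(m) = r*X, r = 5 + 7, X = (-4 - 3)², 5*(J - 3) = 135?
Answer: 37030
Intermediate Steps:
J = 30 (J = 3 + (⅕)*135 = 3 + 27 = 30)
X = 49 (X = (-7)² = 49)
r = 12
f(m) = 588 (f(m) = 12*49 = 588)
(f(J) + 28244) + 8198 = (588 + 28244) + 8198 = 28832 + 8198 = 37030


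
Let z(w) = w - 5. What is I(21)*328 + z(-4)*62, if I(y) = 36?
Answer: 11250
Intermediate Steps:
z(w) = -5 + w
I(21)*328 + z(-4)*62 = 36*328 + (-5 - 4)*62 = 11808 - 9*62 = 11808 - 558 = 11250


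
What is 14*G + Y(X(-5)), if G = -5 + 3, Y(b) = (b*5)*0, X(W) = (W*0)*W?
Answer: -28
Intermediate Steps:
X(W) = 0 (X(W) = 0*W = 0)
Y(b) = 0 (Y(b) = (5*b)*0 = 0)
G = -2
14*G + Y(X(-5)) = 14*(-2) + 0 = -28 + 0 = -28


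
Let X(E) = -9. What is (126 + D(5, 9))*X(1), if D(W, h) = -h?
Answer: -1053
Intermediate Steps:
(126 + D(5, 9))*X(1) = (126 - 1*9)*(-9) = (126 - 9)*(-9) = 117*(-9) = -1053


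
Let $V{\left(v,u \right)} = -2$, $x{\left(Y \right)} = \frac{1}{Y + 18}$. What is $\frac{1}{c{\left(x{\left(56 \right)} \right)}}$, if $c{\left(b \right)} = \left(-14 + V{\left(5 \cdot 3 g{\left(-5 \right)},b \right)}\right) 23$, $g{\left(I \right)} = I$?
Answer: $- \frac{1}{368} \approx -0.0027174$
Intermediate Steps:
$x{\left(Y \right)} = \frac{1}{18 + Y}$
$c{\left(b \right)} = -368$ ($c{\left(b \right)} = \left(-14 - 2\right) 23 = \left(-16\right) 23 = -368$)
$\frac{1}{c{\left(x{\left(56 \right)} \right)}} = \frac{1}{-368} = - \frac{1}{368}$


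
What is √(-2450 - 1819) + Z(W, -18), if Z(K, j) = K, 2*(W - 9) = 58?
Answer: 38 + I*√4269 ≈ 38.0 + 65.338*I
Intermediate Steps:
W = 38 (W = 9 + (½)*58 = 9 + 29 = 38)
√(-2450 - 1819) + Z(W, -18) = √(-2450 - 1819) + 38 = √(-4269) + 38 = I*√4269 + 38 = 38 + I*√4269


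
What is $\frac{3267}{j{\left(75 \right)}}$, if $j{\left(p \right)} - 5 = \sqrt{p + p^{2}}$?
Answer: $- \frac{3267}{1135} + \frac{6534 \sqrt{57}}{1135} \approx 40.585$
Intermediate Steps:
$j{\left(p \right)} = 5 + \sqrt{p + p^{2}}$
$\frac{3267}{j{\left(75 \right)}} = \frac{3267}{5 + \sqrt{75 \left(1 + 75\right)}} = \frac{3267}{5 + \sqrt{75 \cdot 76}} = \frac{3267}{5 + \sqrt{5700}} = \frac{3267}{5 + 10 \sqrt{57}}$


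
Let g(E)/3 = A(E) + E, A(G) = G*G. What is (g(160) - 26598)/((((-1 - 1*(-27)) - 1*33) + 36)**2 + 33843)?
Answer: 25341/17342 ≈ 1.4613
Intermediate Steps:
A(G) = G**2
g(E) = 3*E + 3*E**2 (g(E) = 3*(E**2 + E) = 3*(E + E**2) = 3*E + 3*E**2)
(g(160) - 26598)/((((-1 - 1*(-27)) - 1*33) + 36)**2 + 33843) = (3*160*(1 + 160) - 26598)/((((-1 - 1*(-27)) - 1*33) + 36)**2 + 33843) = (3*160*161 - 26598)/((((-1 + 27) - 33) + 36)**2 + 33843) = (77280 - 26598)/(((26 - 33) + 36)**2 + 33843) = 50682/((-7 + 36)**2 + 33843) = 50682/(29**2 + 33843) = 50682/(841 + 33843) = 50682/34684 = 50682*(1/34684) = 25341/17342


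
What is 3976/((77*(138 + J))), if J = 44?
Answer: 284/1001 ≈ 0.28372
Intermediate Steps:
3976/((77*(138 + J))) = 3976/((77*(138 + 44))) = 3976/((77*182)) = 3976/14014 = 3976*(1/14014) = 284/1001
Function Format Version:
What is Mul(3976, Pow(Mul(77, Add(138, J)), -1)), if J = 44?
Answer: Rational(284, 1001) ≈ 0.28372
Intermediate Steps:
Mul(3976, Pow(Mul(77, Add(138, J)), -1)) = Mul(3976, Pow(Mul(77, Add(138, 44)), -1)) = Mul(3976, Pow(Mul(77, 182), -1)) = Mul(3976, Pow(14014, -1)) = Mul(3976, Rational(1, 14014)) = Rational(284, 1001)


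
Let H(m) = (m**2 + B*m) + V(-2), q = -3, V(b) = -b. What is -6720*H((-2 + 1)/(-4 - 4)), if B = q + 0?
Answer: -11025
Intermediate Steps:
B = -3 (B = -3 + 0 = -3)
H(m) = 2 + m**2 - 3*m (H(m) = (m**2 - 3*m) - 1*(-2) = (m**2 - 3*m) + 2 = 2 + m**2 - 3*m)
-6720*H((-2 + 1)/(-4 - 4)) = -6720*(2 + ((-2 + 1)/(-4 - 4))**2 - 3*(-2 + 1)/(-4 - 4)) = -6720*(2 + (-1/(-8))**2 - (-3)/(-8)) = -6720*(2 + (-1*(-1/8))**2 - (-3)*(-1)/8) = -6720*(2 + (1/8)**2 - 3*1/8) = -6720*(2 + 1/64 - 3/8) = -6720*105/64 = -11025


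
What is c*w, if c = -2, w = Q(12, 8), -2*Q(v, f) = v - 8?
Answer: 4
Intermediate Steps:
Q(v, f) = 4 - v/2 (Q(v, f) = -(v - 8)/2 = -(-8 + v)/2 = 4 - v/2)
w = -2 (w = 4 - 1/2*12 = 4 - 6 = -2)
c*w = -2*(-2) = 4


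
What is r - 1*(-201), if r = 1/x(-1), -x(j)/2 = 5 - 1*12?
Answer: 2815/14 ≈ 201.07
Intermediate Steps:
x(j) = 14 (x(j) = -2*(5 - 1*12) = -2*(5 - 12) = -2*(-7) = 14)
r = 1/14 ≈ 0.071429
r - 1*(-201) = 1/14 - 1*(-201) = 1/14 + 201 = 2815/14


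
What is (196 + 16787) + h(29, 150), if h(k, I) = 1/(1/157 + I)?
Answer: 399966790/23551 ≈ 16983.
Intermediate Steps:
h(k, I) = 1/(1/157 + I)
(196 + 16787) + h(29, 150) = (196 + 16787) + 157/(1 + 157*150) = 16983 + 157/(1 + 23550) = 16983 + 157/23551 = 399966790/23551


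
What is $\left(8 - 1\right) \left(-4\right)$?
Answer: $-28$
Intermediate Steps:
$\left(8 - 1\right) \left(-4\right) = 7 \left(-4\right) = -28$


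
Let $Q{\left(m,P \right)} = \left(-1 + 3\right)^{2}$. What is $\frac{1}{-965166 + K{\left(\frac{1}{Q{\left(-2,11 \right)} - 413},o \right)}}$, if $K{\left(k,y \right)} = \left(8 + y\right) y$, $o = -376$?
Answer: $- \frac{1}{826798} \approx -1.2095 \cdot 10^{-6}$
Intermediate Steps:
$Q{\left(m,P \right)} = 4$ ($Q{\left(m,P \right)} = 2^{2} = 4$)
$K{\left(k,y \right)} = y \left(8 + y\right)$
$\frac{1}{-965166 + K{\left(\frac{1}{Q{\left(-2,11 \right)} - 413},o \right)}} = \frac{1}{-965166 - 376 \left(8 - 376\right)} = \frac{1}{-965166 - -138368} = \frac{1}{-965166 + 138368} = \frac{1}{-826798} = - \frac{1}{826798}$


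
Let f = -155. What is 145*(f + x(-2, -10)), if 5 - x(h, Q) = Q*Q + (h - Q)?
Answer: -37410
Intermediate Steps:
x(h, Q) = 5 + Q - h - Q² (x(h, Q) = 5 - (Q*Q + (h - Q)) = 5 - (Q² + (h - Q)) = 5 - (h + Q² - Q) = 5 + (Q - h - Q²) = 5 + Q - h - Q²)
145*(f + x(-2, -10)) = 145*(-155 + (5 - 10 - 1*(-2) - 1*(-10)²)) = 145*(-155 + (5 - 10 + 2 - 1*100)) = 145*(-155 + (5 - 10 + 2 - 100)) = 145*(-155 - 103) = 145*(-258) = -37410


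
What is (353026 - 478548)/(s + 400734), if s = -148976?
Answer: -62761/125879 ≈ -0.49858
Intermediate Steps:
(353026 - 478548)/(s + 400734) = (353026 - 478548)/(-148976 + 400734) = -125522/251758 = -125522*1/251758 = -62761/125879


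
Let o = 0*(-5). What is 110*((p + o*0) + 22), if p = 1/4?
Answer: 4895/2 ≈ 2447.5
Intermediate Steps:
p = ¼ ≈ 0.25000
o = 0
110*((p + o*0) + 22) = 110*((¼ + 0*0) + 22) = 110*((¼ + 0) + 22) = 110*(¼ + 22) = 110*(89/4) = 4895/2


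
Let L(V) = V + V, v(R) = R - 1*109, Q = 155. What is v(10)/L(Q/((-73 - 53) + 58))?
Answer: 3366/155 ≈ 21.716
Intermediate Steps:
v(R) = -109 + R (v(R) = R - 109 = -109 + R)
L(V) = 2*V
v(10)/L(Q/((-73 - 53) + 58)) = (-109 + 10)/((2*(155/((-73 - 53) + 58)))) = -99/(2*(155/(-126 + 58))) = -99/(2*(155/(-68))) = -99/(2*(155*(-1/68))) = -99/(2*(-155/68)) = -99/(-155/34) = -99*(-34/155) = 3366/155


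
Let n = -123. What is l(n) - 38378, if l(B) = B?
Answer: -38501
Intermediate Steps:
l(n) - 38378 = -123 - 38378 = -38501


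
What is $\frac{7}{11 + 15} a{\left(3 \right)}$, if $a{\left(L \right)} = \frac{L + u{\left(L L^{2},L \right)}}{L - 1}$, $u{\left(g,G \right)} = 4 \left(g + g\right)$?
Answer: $\frac{1533}{52} \approx 29.481$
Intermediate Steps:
$u{\left(g,G \right)} = 8 g$ ($u{\left(g,G \right)} = 4 \cdot 2 g = 8 g$)
$a{\left(L \right)} = \frac{L + 8 L^{3}}{-1 + L}$ ($a{\left(L \right)} = \frac{L + 8 L L^{2}}{L - 1} = \frac{L + 8 L^{3}}{-1 + L}$)
$\frac{7}{11 + 15} a{\left(3 \right)} = \frac{7}{11 + 15} \frac{3 + 8 \cdot 3^{3}}{-1 + 3} = \frac{7}{26} \frac{3 + 8 \cdot 27}{2} = 7 \cdot \frac{1}{26} \frac{3 + 216}{2} = \frac{7 \cdot \frac{1}{2} \cdot 219}{26} = \frac{7}{26} \cdot \frac{219}{2} = \frac{1533}{52}$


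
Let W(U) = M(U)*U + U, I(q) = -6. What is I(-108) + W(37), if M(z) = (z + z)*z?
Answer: 101337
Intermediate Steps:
M(z) = 2*z² (M(z) = (2*z)*z = 2*z²)
W(U) = U + 2*U³ (W(U) = (2*U²)*U + U = 2*U³ + U = U + 2*U³)
I(-108) + W(37) = -6 + (37 + 2*37³) = -6 + (37 + 2*50653) = -6 + (37 + 101306) = -6 + 101343 = 101337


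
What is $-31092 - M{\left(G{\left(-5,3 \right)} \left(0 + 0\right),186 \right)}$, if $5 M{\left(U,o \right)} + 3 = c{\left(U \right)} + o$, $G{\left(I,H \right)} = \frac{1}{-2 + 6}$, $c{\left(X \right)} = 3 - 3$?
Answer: $- \frac{155643}{5} \approx -31129.0$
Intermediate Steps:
$c{\left(X \right)} = 0$ ($c{\left(X \right)} = 3 - 3 = 0$)
$G{\left(I,H \right)} = \frac{1}{4}$
$M{\left(U,o \right)} = - \frac{3}{5} + \frac{o}{5}$ ($M{\left(U,o \right)} = - \frac{3}{5} + \frac{0 + o}{5} = - \frac{3}{5} + \frac{o}{5}$)
$-31092 - M{\left(G{\left(-5,3 \right)} \left(0 + 0\right),186 \right)} = -31092 - \left(- \frac{3}{5} + \frac{1}{5} \cdot 186\right) = -31092 - \left(- \frac{3}{5} + \frac{186}{5}\right) = -31092 - \frac{183}{5} = - \frac{155643}{5}$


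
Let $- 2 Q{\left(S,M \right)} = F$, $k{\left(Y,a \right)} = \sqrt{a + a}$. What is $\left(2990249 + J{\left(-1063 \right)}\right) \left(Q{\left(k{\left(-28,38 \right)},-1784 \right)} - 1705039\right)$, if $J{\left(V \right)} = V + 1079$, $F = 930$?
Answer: $-5099908918560$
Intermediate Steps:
$k{\left(Y,a \right)} = \sqrt{2} \sqrt{a}$ ($k{\left(Y,a \right)} = \sqrt{2 a} = \sqrt{2} \sqrt{a}$)
$Q{\left(S,M \right)} = -465$ ($Q{\left(S,M \right)} = \left(- \frac{1}{2}\right) 930 = -465$)
$J{\left(V \right)} = 1079 + V$
$\left(2990249 + J{\left(-1063 \right)}\right) \left(Q{\left(k{\left(-28,38 \right)},-1784 \right)} - 1705039\right) = \left(2990249 + \left(1079 - 1063\right)\right) \left(-465 - 1705039\right) = \left(2990249 + 16\right) \left(-1705504\right) = 2990265 \left(-1705504\right) = -5099908918560$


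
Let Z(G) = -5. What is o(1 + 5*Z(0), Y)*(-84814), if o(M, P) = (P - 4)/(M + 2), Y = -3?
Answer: -296849/11 ≈ -26986.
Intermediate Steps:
o(M, P) = (-4 + P)/(2 + M)
o(1 + 5*Z(0), Y)*(-84814) = ((-4 - 3)/(2 + (1 + 5*(-5))))*(-84814) = (-7/(2 + (1 - 25)))*(-84814) = (-7/(2 - 24))*(-84814) = (-7/(-22))*(-84814) = -1/22*(-7)*(-84814) = (7/22)*(-84814) = -296849/11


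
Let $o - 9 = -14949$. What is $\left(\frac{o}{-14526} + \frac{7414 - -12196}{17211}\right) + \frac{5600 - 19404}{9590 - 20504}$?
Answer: $\frac{1700498318}{495384213} \approx 3.4327$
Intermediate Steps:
$o = -14940$ ($o = 9 - 14949 = -14940$)
$\left(\frac{o}{-14526} + \frac{7414 - -12196}{17211}\right) + \frac{5600 - 19404}{9590 - 20504} = \left(- \frac{14940}{-14526} + \frac{7414 - -12196}{17211}\right) + \frac{5600 - 19404}{9590 - 20504} = \left(\left(-14940\right) \left(- \frac{1}{14526}\right) + \left(7414 + 12196\right) \frac{1}{17211}\right) - \frac{13804}{-10914} = \left(\frac{830}{807} + 19610 \cdot \frac{1}{17211}\right) - - \frac{406}{321} = \left(\frac{830}{807} + \frac{19610}{17211}\right) + \frac{406}{321} = \frac{3345600}{1543253} + \frac{406}{321} = \frac{1700498318}{495384213}$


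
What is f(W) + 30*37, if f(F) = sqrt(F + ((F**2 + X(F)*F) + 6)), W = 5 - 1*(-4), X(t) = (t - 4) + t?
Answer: 1110 + sqrt(222) ≈ 1124.9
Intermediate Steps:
X(t) = -4 + 2*t (X(t) = (-4 + t) + t = -4 + 2*t)
W = 9 (W = 5 + 4 = 9)
f(F) = sqrt(6 + F + F**2 + F*(-4 + 2*F)) (f(F) = sqrt(F + ((F**2 + (-4 + 2*F)*F) + 6)) = sqrt(F + ((F**2 + F*(-4 + 2*F)) + 6)) = sqrt(F + (6 + F**2 + F*(-4 + 2*F))) = sqrt(6 + F + F**2 + F*(-4 + 2*F)))
f(W) + 30*37 = sqrt(6 - 3*9 + 3*9**2) + 30*37 = sqrt(6 - 27 + 3*81) + 1110 = sqrt(6 - 27 + 243) + 1110 = sqrt(222) + 1110 = 1110 + sqrt(222)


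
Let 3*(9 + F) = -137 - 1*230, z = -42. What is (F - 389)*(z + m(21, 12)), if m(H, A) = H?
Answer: 10927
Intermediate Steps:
F = -394/3 (F = -9 + (-137 - 1*230)/3 = -9 + (-137 - 230)/3 = -9 + (⅓)*(-367) = -9 - 367/3 = -394/3 ≈ -131.33)
(F - 389)*(z + m(21, 12)) = (-394/3 - 389)*(-42 + 21) = -1561/3*(-21) = 10927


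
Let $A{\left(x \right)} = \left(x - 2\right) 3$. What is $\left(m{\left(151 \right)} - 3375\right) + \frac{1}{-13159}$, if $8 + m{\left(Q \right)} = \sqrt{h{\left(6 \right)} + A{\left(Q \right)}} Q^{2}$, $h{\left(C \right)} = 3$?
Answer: $- \frac{44516898}{13159} + 342015 \sqrt{2} \approx 4.803 \cdot 10^{5}$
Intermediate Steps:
$A{\left(x \right)} = -6 + 3 x$ ($A{\left(x \right)} = \left(-2 + x\right) 3 = -6 + 3 x$)
$m{\left(Q \right)} = -8 + Q^{2} \sqrt{-3 + 3 Q}$ ($m{\left(Q \right)} = -8 + \sqrt{3 + \left(-6 + 3 Q\right)} Q^{2} = -8 + \sqrt{-3 + 3 Q} Q^{2} = -8 + Q^{2} \sqrt{-3 + 3 Q}$)
$\left(m{\left(151 \right)} - 3375\right) + \frac{1}{-13159} = \left(\left(-8 + 151^{2} \sqrt{-3 + 3 \cdot 151}\right) - 3375\right) + \frac{1}{-13159} = \left(\left(-8 + 22801 \sqrt{-3 + 453}\right) - 3375\right) - \frac{1}{13159} = \left(\left(-8 + 22801 \sqrt{450}\right) - 3375\right) - \frac{1}{13159} = \left(\left(-8 + 22801 \cdot 15 \sqrt{2}\right) - 3375\right) - \frac{1}{13159} = \left(\left(-8 + 342015 \sqrt{2}\right) - 3375\right) - \frac{1}{13159} = \left(-3383 + 342015 \sqrt{2}\right) - \frac{1}{13159} = - \frac{44516898}{13159} + 342015 \sqrt{2}$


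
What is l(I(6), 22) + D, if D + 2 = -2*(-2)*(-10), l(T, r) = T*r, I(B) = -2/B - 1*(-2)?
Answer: -16/3 ≈ -5.3333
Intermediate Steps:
I(B) = 2 - 2/B (I(B) = -2/B + 2 = 2 - 2/B)
D = -42 (D = -2 - 2*(-2)*(-10) = -2 + 4*(-10) = -2 - 40 = -42)
l(I(6), 22) + D = (2 - 2/6)*22 - 42 = (2 - 2*1/6)*22 - 42 = (2 - 1/3)*22 - 42 = (5/3)*22 - 42 = 110/3 - 42 = -16/3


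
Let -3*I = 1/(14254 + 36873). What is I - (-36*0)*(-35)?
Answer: -1/153381 ≈ -6.5197e-6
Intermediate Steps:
I = -1/153381 (I = -1/(3*(14254 + 36873)) = -⅓/51127 = -⅓*1/51127 = -1/153381 ≈ -6.5197e-6)
I - (-36*0)*(-35) = -1/153381 - (-36*0)*(-35) = -1/153381 - 0*(-35) = -1/153381 - 1*0 = -1/153381 + 0 = -1/153381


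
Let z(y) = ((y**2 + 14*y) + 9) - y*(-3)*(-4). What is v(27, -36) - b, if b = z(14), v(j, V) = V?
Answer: -269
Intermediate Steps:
z(y) = 9 + y**2 + 2*y (z(y) = (9 + y**2 + 14*y) - (-3*y)*(-4) = (9 + y**2 + 14*y) - 12*y = 9 + y**2 + 2*y)
b = 233 (b = 9 + 14**2 + 2*14 = 9 + 196 + 28 = 233)
v(27, -36) - b = -36 - 1*233 = -36 - 233 = -269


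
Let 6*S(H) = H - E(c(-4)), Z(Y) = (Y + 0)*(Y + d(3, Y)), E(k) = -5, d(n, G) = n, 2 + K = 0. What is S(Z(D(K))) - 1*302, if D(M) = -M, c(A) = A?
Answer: -599/2 ≈ -299.50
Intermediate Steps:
K = -2 (K = -2 + 0 = -2)
Z(Y) = Y*(3 + Y) (Z(Y) = (Y + 0)*(Y + 3) = Y*(3 + Y))
S(H) = ⅚ + H/6 (S(H) = (H - 1*(-5))/6 = (H + 5)/6 = (5 + H)/6 = ⅚ + H/6)
S(Z(D(K))) - 1*302 = (⅚ + ((-1*(-2))*(3 - 1*(-2)))/6) - 1*302 = (⅚ + (2*(3 + 2))/6) - 302 = (⅚ + (2*5)/6) - 302 = (⅚ + (⅙)*10) - 302 = (⅚ + 5/3) - 302 = 5/2 - 302 = -599/2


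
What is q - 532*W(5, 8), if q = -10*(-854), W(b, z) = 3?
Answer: 6944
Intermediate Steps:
q = 8540
q - 532*W(5, 8) = 8540 - 532*3 = 8540 - 1596 = 6944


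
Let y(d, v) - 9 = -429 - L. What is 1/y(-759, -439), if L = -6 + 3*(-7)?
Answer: -1/393 ≈ -0.0025445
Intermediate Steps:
L = -27 (L = -6 - 21 = -27)
y(d, v) = -393 (y(d, v) = 9 + (-429 - 1*(-27)) = 9 + (-429 + 27) = 9 - 402 = -393)
1/y(-759, -439) = 1/(-393) = -1/393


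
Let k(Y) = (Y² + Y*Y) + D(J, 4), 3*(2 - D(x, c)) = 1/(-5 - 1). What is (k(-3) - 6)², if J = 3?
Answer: 64009/324 ≈ 197.56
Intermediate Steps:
D(x, c) = 37/18 (D(x, c) = 2 - 1/(3*(-5 - 1)) = 2 - ⅓/(-6) = 2 - ⅓*(-⅙) = 2 + 1/18 = 37/18)
k(Y) = 37/18 + 2*Y² (k(Y) = (Y² + Y*Y) + 37/18 = (Y² + Y²) + 37/18 = 2*Y² + 37/18 = 37/18 + 2*Y²)
(k(-3) - 6)² = ((37/18 + 2*(-3)²) - 6)² = ((37/18 + 2*9) - 6)² = ((37/18 + 18) - 6)² = (361/18 - 6)² = (253/18)² = 64009/324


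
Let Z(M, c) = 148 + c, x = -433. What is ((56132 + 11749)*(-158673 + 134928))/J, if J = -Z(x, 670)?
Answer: 1611834345/818 ≈ 1.9705e+6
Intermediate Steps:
J = -818 (J = -(148 + 670) = -1*818 = -818)
((56132 + 11749)*(-158673 + 134928))/J = ((56132 + 11749)*(-158673 + 134928))/(-818) = (67881*(-23745))*(-1/818) = -1611834345*(-1/818) = 1611834345/818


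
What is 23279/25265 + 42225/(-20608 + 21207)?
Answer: 1080758746/15133735 ≈ 71.414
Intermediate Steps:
23279/25265 + 42225/(-20608 + 21207) = 23279*(1/25265) + 42225/599 = 23279/25265 + 42225*(1/599) = 23279/25265 + 42225/599 = 1080758746/15133735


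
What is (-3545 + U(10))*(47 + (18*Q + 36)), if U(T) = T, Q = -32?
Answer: 1742755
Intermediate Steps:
(-3545 + U(10))*(47 + (18*Q + 36)) = (-3545 + 10)*(47 + (18*(-32) + 36)) = -3535*(47 + (-576 + 36)) = -3535*(47 - 540) = -3535*(-493) = 1742755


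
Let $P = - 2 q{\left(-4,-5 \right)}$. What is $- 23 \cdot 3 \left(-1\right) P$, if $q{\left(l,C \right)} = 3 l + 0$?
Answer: $1656$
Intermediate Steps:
$q{\left(l,C \right)} = 3 l$
$P = 24$ ($P = - 2 \cdot 3 \left(-4\right) = \left(-2\right) \left(-12\right) = 24$)
$- 23 \cdot 3 \left(-1\right) P = - 23 \cdot 3 \left(-1\right) 24 = \left(-23\right) \left(-3\right) 24 = 69 \cdot 24 = 1656$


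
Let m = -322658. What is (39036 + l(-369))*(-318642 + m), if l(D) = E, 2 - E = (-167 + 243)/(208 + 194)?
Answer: -5032024580000/201 ≈ -2.5035e+10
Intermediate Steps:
E = 364/201 (E = 2 - (-167 + 243)/(208 + 194) = 2 - 76/402 = 2 - 1*38/201 = 2 - 38/201 = 364/201 ≈ 1.8109)
l(D) = 364/201
(39036 + l(-369))*(-318642 + m) = (39036 + 364/201)*(-318642 - 322658) = (7846600/201)*(-641300) = -5032024580000/201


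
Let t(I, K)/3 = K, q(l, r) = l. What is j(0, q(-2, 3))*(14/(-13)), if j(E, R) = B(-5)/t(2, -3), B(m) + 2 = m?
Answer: -98/117 ≈ -0.83761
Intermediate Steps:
t(I, K) = 3*K
B(m) = -2 + m
j(E, R) = 7/9 (j(E, R) = (-2 - 5)/((3*(-3))) = -7/(-9) = -7*(-⅑) = 7/9)
j(0, q(-2, 3))*(14/(-13)) = 7*(14/(-13))/9 = 7*(14*(-1/13))/9 = (7/9)*(-14/13) = -98/117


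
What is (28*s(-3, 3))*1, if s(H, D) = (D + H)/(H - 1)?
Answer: 0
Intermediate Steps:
s(H, D) = (D + H)/(-1 + H)
(28*s(-3, 3))*1 = (28*((3 - 3)/(-1 - 3)))*1 = (28*(0/(-4)))*1 = (28*(-¼*0))*1 = (28*0)*1 = 0*1 = 0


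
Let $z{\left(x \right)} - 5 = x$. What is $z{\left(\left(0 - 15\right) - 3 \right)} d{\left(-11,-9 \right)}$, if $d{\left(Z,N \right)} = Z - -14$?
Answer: $-39$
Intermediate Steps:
$d{\left(Z,N \right)} = 14 + Z$ ($d{\left(Z,N \right)} = Z + 14 = 14 + Z$)
$z{\left(x \right)} = 5 + x$
$z{\left(\left(0 - 15\right) - 3 \right)} d{\left(-11,-9 \right)} = \left(5 + \left(\left(0 - 15\right) - 3\right)\right) \left(14 - 11\right) = \left(5 + \left(\left(0 - 15\right) - 3\right)\right) 3 = \left(5 - 18\right) 3 = \left(-13\right) 3 = -39$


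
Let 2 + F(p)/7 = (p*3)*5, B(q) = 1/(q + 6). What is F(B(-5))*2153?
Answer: 195923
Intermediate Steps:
B(q) = 1/(6 + q)
F(p) = -14 + 105*p (F(p) = -14 + 7*((p*3)*5) = -14 + 7*((3*p)*5) = -14 + 7*(15*p) = -14 + 105*p)
F(B(-5))*2153 = (-14 + 105/(6 - 5))*2153 = (-14 + 105/1)*2153 = (-14 + 105*1)*2153 = (-14 + 105)*2153 = 91*2153 = 195923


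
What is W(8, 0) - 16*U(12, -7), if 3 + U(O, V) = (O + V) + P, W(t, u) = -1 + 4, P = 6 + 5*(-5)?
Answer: 275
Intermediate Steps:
P = -19 (P = 6 - 25 = -19)
W(t, u) = 3
U(O, V) = -22 + O + V (U(O, V) = -3 + ((O + V) - 19) = -3 + (-19 + O + V) = -22 + O + V)
W(8, 0) - 16*U(12, -7) = 3 - 16*(-22 + 12 - 7) = 3 - 16*(-17) = 3 + 272 = 275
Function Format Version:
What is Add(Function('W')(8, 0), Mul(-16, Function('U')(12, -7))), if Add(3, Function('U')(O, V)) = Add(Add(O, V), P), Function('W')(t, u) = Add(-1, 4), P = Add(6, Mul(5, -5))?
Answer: 275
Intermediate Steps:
P = -19 (P = Add(6, -25) = -19)
Function('W')(t, u) = 3
Function('U')(O, V) = Add(-22, O, V) (Function('U')(O, V) = Add(-3, Add(Add(O, V), -19)) = Add(-3, Add(-19, O, V)) = Add(-22, O, V))
Add(Function('W')(8, 0), Mul(-16, Function('U')(12, -7))) = Add(3, Mul(-16, Add(-22, 12, -7))) = Add(3, Mul(-16, -17)) = Add(3, 272) = 275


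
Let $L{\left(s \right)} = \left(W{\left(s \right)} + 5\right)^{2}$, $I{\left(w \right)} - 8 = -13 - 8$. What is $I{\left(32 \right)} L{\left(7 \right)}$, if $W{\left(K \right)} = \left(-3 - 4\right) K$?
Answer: $-25168$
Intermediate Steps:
$W{\left(K \right)} = - 7 K$
$I{\left(w \right)} = -13$ ($I{\left(w \right)} = 8 - 21 = -13$)
$L{\left(s \right)} = \left(5 - 7 s\right)^{2}$ ($L{\left(s \right)} = \left(- 7 s + 5\right)^{2} = \left(5 - 7 s\right)^{2}$)
$I{\left(32 \right)} L{\left(7 \right)} = - 13 \left(-5 + 7 \cdot 7\right)^{2} = - 13 \left(-5 + 49\right)^{2} = - 13 \cdot 44^{2} = \left(-13\right) 1936 = -25168$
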